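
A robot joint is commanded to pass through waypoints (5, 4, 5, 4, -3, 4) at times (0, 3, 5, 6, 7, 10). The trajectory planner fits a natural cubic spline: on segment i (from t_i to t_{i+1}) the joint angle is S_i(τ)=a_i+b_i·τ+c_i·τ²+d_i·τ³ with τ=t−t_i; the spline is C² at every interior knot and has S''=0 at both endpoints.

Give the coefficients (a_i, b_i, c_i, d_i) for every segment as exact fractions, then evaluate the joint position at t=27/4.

  seg 0: a=5 b=-233/414 c=0 d=95/3726
  seg 1: a=4 b=26/207 c=95/414 d=-35/1656
  seg 2: a=5 b=109/138 c=85/828 d=-1567/828
  seg 3: a=4 b=-3877/828 c=-1154/207 d=899/276
  seg 4: a=-3 b=-2509/414 c=3475/828 d=-3475/7452
S(27/4) = -22495/17664

Δ: Δ0=-1/3, Δ1=1/2, Δ2=-1, Δ3=-7, Δ4=7/3
row 1: diag=10, rhs=5; c'=1/5, d'=1/2
row 2: denom=6−2·1/5=28/5; d'=(-9−2·1/2)/(28/5)=-25/14
row 3: denom=4−1·5/28=107/28; d'=(-36−1·-25/14)/(107/28)=-958/107
row 4: denom=8−1·28/107=828/107; d'=(56−1·-958/107)/(828/107)=3475/414
back: M4=3475/414
back: M3=-958/107−28/107·3475/414=-2308/207
back: M2=-25/14−5/28·-2308/207=85/414
back: M1=1/2−1/5·85/414=95/207
M: M0=0, M1=95/207, M2=85/414, M3=-2308/207, M4=3475/414, M5=0
seg 0: a=5, c=M0/2=0, d=(M1−M0)/(6·3)=95/3726, b=Δ0−h0·(2M0+M1)/6=-233/414
seg 1: a=4, c=M1/2=95/414, d=(M2−M1)/(6·2)=-35/1656, b=Δ1−h1·(2M1+M2)/6=26/207
seg 2: a=5, c=M2/2=85/828, d=(M3−M2)/(6·1)=-1567/828, b=Δ2−h2·(2M2+M3)/6=109/138
seg 3: a=4, c=M3/2=-1154/207, d=(M4−M3)/(6·1)=899/276, b=Δ3−h3·(2M3+M4)/6=-3877/828
seg 4: a=-3, c=M4/2=3475/828, d=(M5−M4)/(6·3)=-3475/7452, b=Δ4−h4·(2M4+M5)/6=-2509/414
t_q=27/4 → seg 3, τ=3/4; S=4+-3877/828·τ+-1154/207·τ²+899/276·τ³=-22495/17664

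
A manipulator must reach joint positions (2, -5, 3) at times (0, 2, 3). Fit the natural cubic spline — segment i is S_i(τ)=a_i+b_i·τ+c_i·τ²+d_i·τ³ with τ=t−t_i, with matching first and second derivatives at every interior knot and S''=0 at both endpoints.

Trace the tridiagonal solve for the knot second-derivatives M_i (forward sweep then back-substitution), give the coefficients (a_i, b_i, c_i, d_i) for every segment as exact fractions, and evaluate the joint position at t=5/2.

Δ: Δ0=-7/2, Δ1=8
row 1: diag=6, rhs=69; c'=1/6, d'=23/2
back: M1=23/2
M: M0=0, M1=23/2, M2=0
seg 0: a=2, c=M0/2=0, d=(M1−M0)/(6·2)=23/24, b=Δ0−h0·(2M0+M1)/6=-22/3
seg 1: a=-5, c=M1/2=23/4, d=(M2−M1)/(6·1)=-23/12, b=Δ1−h1·(2M1+M2)/6=25/6
t_q=5/2 → seg 1, τ=1/2; S=-5+25/6·τ+23/4·τ²+-23/12·τ³=-55/32

  seg 0: a=2 b=-22/3 c=0 d=23/24
  seg 1: a=-5 b=25/6 c=23/4 d=-23/12
S(5/2) = -55/32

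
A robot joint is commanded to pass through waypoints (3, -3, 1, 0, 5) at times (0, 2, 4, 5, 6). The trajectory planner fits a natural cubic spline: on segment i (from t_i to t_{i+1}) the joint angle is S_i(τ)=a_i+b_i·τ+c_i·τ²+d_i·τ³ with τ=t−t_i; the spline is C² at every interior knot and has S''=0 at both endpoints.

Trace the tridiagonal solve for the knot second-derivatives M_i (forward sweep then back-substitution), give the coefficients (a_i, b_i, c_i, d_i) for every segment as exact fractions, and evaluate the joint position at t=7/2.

  seg 0: a=3 b=-403/84 c=0 d=151/336
  seg 1: a=-3 b=25/42 c=151/56 d=-335/336
  seg 2: a=1 b=-7/12 c=-23/7 d=241/84
  seg 3: a=0 b=61/42 c=149/28 d=-149/84
S(7/2) = 533/896

Δ: Δ0=-3, Δ1=2, Δ2=-1, Δ3=5
row 1: diag=8, rhs=30; c'=1/4, d'=15/4
row 2: denom=6−2·1/4=11/2; d'=(-18−2·15/4)/(11/2)=-51/11
row 3: denom=4−1·2/11=42/11; d'=(36−1·-51/11)/(42/11)=149/14
back: M3=149/14
back: M2=-51/11−2/11·149/14=-46/7
back: M1=15/4−1/4·-46/7=151/28
M: M0=0, M1=151/28, M2=-46/7, M3=149/14, M4=0
seg 0: a=3, c=M0/2=0, d=(M1−M0)/(6·2)=151/336, b=Δ0−h0·(2M0+M1)/6=-403/84
seg 1: a=-3, c=M1/2=151/56, d=(M2−M1)/(6·2)=-335/336, b=Δ1−h1·(2M1+M2)/6=25/42
seg 2: a=1, c=M2/2=-23/7, d=(M3−M2)/(6·1)=241/84, b=Δ2−h2·(2M2+M3)/6=-7/12
seg 3: a=0, c=M3/2=149/28, d=(M4−M3)/(6·1)=-149/84, b=Δ3−h3·(2M3+M4)/6=61/42
t_q=7/2 → seg 1, τ=3/2; S=-3+25/42·τ+151/56·τ²+-335/336·τ³=533/896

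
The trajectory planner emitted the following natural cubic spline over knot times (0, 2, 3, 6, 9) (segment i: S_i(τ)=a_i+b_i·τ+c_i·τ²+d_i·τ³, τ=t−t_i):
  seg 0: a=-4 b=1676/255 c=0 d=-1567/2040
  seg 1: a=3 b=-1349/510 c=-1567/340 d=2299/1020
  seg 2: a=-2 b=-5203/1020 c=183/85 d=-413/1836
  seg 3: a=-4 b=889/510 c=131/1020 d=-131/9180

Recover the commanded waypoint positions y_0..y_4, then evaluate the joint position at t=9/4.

y_0=-4 y_1=3 y_2=-2 y_3=-4 y_4=2
S(9/4) = 45389/21760

y_0 = S_0(0) = a_0 = -4
y_1 = S_1(0) = a_1 = 3
y_2 = S_2(0) = a_2 = -2
y_3 = S_3(0) = a_3 = -4
y_4 = S_3(3) = 2
t_q=9/4 is in segment 1 (τ=1/4); S_1(τ)=45389/21760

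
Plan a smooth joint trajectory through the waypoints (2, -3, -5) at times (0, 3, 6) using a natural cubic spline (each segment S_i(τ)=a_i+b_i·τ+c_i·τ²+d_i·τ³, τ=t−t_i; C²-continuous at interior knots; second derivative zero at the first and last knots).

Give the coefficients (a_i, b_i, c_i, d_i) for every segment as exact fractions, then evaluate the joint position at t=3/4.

Δ: Δ0=-5/3, Δ1=-2/3
row 1: diag=12, rhs=6; c'=1/4, d'=1/2
back: M1=1/2
M: M0=0, M1=1/2, M2=0
seg 0: a=2, c=M0/2=0, d=(M1−M0)/(6·3)=1/36, b=Δ0−h0·(2M0+M1)/6=-23/12
seg 1: a=-3, c=M1/2=1/4, d=(M2−M1)/(6·3)=-1/36, b=Δ1−h1·(2M1+M2)/6=-7/6
t_q=3/4 → seg 0, τ=3/4; S=2+-23/12·τ+0·τ²+1/36·τ³=147/256

  seg 0: a=2 b=-23/12 c=0 d=1/36
  seg 1: a=-3 b=-7/6 c=1/4 d=-1/36
S(3/4) = 147/256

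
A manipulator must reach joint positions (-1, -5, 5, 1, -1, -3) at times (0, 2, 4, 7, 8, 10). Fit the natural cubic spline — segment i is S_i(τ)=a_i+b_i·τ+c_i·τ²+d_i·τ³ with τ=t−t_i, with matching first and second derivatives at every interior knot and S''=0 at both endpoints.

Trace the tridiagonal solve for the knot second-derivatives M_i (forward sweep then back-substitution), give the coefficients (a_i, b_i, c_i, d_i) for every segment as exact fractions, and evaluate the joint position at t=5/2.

  seg 0: a=-1 b=-9926/2355 c=0 d=1304/2355
  seg 1: a=-5 b=5722/2355 c=2608/785 d=-1919/1884
  seg 2: a=5 b=8233/2355 c=-4379/1570 d=1111/2826
  seg 3: a=1 b=-12361/4710 c=588/785 d=-587/4710
  seg 4: a=-1 b=-3533/2355 c=589/1570 d=-589/9420
S(5/2) = -77417/25120

Δ: Δ0=-2, Δ1=5, Δ2=-4/3, Δ3=-2, Δ4=-1
row 1: diag=8, rhs=42; c'=1/4, d'=21/4
row 2: denom=10−2·1/4=19/2; d'=(-38−2·21/4)/(19/2)=-97/19
row 3: denom=8−3·6/19=134/19; d'=(-4−3·-97/19)/(134/19)=215/134
row 4: denom=6−1·19/134=785/134; d'=(6−1·215/134)/(785/134)=589/785
back: M4=589/785
back: M3=215/134−19/134·589/785=1176/785
back: M2=-97/19−6/19·1176/785=-4379/785
back: M1=21/4−1/4·-4379/785=5216/785
M: M0=0, M1=5216/785, M2=-4379/785, M3=1176/785, M4=589/785, M5=0
seg 0: a=-1, c=M0/2=0, d=(M1−M0)/(6·2)=1304/2355, b=Δ0−h0·(2M0+M1)/6=-9926/2355
seg 1: a=-5, c=M1/2=2608/785, d=(M2−M1)/(6·2)=-1919/1884, b=Δ1−h1·(2M1+M2)/6=5722/2355
seg 2: a=5, c=M2/2=-4379/1570, d=(M3−M2)/(6·3)=1111/2826, b=Δ2−h2·(2M2+M3)/6=8233/2355
seg 3: a=1, c=M3/2=588/785, d=(M4−M3)/(6·1)=-587/4710, b=Δ3−h3·(2M3+M4)/6=-12361/4710
seg 4: a=-1, c=M4/2=589/1570, d=(M5−M4)/(6·2)=-589/9420, b=Δ4−h4·(2M4+M5)/6=-3533/2355
t_q=5/2 → seg 1, τ=1/2; S=-5+5722/2355·τ+2608/785·τ²+-1919/1884·τ³=-77417/25120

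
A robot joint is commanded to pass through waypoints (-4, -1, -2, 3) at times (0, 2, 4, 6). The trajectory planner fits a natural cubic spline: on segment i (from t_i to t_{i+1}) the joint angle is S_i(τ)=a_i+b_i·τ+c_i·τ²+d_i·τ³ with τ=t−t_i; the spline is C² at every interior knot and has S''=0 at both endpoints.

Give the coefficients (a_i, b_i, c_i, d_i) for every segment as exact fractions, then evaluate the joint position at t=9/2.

Δ: Δ0=3/2, Δ1=-1/2, Δ2=5/2
row 1: diag=8, rhs=-12; c'=1/4, d'=-3/2
row 2: denom=8−2·1/4=15/2; d'=(18−2·-3/2)/(15/2)=14/5
back: M2=14/5
back: M1=-3/2−1/4·14/5=-11/5
M: M0=0, M1=-11/5, M2=14/5, M3=0
seg 0: a=-4, c=M0/2=0, d=(M1−M0)/(6·2)=-11/60, b=Δ0−h0·(2M0+M1)/6=67/30
seg 1: a=-1, c=M1/2=-11/10, d=(M2−M1)/(6·2)=5/12, b=Δ1−h1·(2M1+M2)/6=1/30
seg 2: a=-2, c=M2/2=7/5, d=(M3−M2)/(6·2)=-7/30, b=Δ2−h2·(2M2+M3)/6=19/30
t_q=9/2 → seg 2, τ=1/2; S=-2+19/30·τ+7/5·τ²+-7/30·τ³=-109/80

  seg 0: a=-4 b=67/30 c=0 d=-11/60
  seg 1: a=-1 b=1/30 c=-11/10 d=5/12
  seg 2: a=-2 b=19/30 c=7/5 d=-7/30
S(9/2) = -109/80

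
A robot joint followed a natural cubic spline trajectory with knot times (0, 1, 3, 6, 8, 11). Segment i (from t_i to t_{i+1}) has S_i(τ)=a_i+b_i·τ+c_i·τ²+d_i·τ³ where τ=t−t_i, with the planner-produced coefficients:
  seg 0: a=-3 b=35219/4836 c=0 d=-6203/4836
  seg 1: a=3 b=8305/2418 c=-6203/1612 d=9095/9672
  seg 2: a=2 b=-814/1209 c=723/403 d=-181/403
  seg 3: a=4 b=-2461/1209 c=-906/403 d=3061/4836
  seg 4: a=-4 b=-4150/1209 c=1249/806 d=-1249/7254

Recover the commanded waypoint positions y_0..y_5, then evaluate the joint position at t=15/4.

y_0=-3 y_1=3 y_2=2 y_3=4 y_4=-4 y_5=-5
S(15/4) = 59701/25792

y_0 = S_0(0) = a_0 = -3
y_1 = S_1(0) = a_1 = 3
y_2 = S_2(0) = a_2 = 2
y_3 = S_3(0) = a_3 = 4
y_4 = S_4(0) = a_4 = -4
y_5 = S_4(3) = -5
t_q=15/4 is in segment 2 (τ=3/4); S_2(τ)=59701/25792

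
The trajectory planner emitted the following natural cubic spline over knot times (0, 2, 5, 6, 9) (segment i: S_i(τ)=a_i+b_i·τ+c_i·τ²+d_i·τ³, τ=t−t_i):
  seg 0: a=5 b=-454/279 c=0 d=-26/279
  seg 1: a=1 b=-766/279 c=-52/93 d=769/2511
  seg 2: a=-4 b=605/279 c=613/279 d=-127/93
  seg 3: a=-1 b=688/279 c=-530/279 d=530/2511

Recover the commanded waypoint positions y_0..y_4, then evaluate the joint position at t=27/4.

y_0 = S_0(0) = a_0 = 5
y_1 = S_1(0) = a_1 = 1
y_2 = S_2(0) = a_2 = -4
y_3 = S_3(0) = a_3 = -1
y_4 = S_3(3) = -5
t_q=27/4 is in segment 3 (τ=3/4); S_3(τ)=-129/992

y_0=5 y_1=1 y_2=-4 y_3=-1 y_4=-5
S(27/4) = -129/992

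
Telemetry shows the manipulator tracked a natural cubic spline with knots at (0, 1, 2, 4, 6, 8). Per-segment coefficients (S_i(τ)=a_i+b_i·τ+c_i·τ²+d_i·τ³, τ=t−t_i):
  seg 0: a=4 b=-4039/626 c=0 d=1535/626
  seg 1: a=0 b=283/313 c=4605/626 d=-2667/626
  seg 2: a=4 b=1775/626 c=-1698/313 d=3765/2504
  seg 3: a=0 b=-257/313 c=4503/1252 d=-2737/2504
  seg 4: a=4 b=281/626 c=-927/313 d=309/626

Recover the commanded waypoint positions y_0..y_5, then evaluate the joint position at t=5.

y_0=4 y_1=0 y_2=4 y_3=0 y_4=4 y_5=-3
S(5) = 4213/2504

y_0 = S_0(0) = a_0 = 4
y_1 = S_1(0) = a_1 = 0
y_2 = S_2(0) = a_2 = 4
y_3 = S_3(0) = a_3 = 0
y_4 = S_4(0) = a_4 = 4
y_5 = S_4(2) = -3
t_q=5 is in segment 3 (τ=1); S_3(τ)=4213/2504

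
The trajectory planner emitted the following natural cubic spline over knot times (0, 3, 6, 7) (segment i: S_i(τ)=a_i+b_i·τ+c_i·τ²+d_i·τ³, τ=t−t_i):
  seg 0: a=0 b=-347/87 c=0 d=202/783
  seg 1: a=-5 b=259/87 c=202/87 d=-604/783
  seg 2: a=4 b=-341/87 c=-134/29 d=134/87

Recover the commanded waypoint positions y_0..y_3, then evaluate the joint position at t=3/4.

y_0 = S_0(0) = a_0 = 0
y_1 = S_1(0) = a_1 = -5
y_2 = S_2(0) = a_2 = 4
y_3 = S_2(1) = -3
t_q=3/4 is in segment 0 (τ=3/4); S_0(τ)=-2675/928

y_0=0 y_1=-5 y_2=4 y_3=-3
S(3/4) = -2675/928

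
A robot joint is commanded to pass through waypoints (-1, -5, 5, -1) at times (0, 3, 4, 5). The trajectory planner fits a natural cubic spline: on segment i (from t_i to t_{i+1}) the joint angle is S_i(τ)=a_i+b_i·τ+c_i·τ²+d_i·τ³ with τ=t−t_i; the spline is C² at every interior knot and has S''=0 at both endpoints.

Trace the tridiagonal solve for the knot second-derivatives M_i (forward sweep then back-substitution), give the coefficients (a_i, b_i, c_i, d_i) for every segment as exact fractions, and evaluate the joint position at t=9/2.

Δ: Δ0=-4/3, Δ1=10, Δ2=-6
row 1: diag=8, rhs=68; c'=1/8, d'=17/2
row 2: denom=4−1·1/8=31/8; d'=(-96−1·17/2)/(31/8)=-836/31
back: M2=-836/31
back: M1=17/2−1/8·-836/31=368/31
M: M0=0, M1=368/31, M2=-836/31, M3=0
seg 0: a=-1, c=M0/2=0, d=(M1−M0)/(6·3)=184/279, b=Δ0−h0·(2M0+M1)/6=-676/93
seg 1: a=-5, c=M1/2=184/31, d=(M2−M1)/(6·1)=-602/93, b=Δ1−h1·(2M1+M2)/6=980/93
seg 2: a=5, c=M2/2=-418/31, d=(M3−M2)/(6·1)=418/93, b=Δ2−h2·(2M2+M3)/6=278/93
t_q=9/2 → seg 2, τ=1/2; S=5+278/93·τ+-418/31·τ²+418/93·τ³=457/124

  seg 0: a=-1 b=-676/93 c=0 d=184/279
  seg 1: a=-5 b=980/93 c=184/31 d=-602/93
  seg 2: a=5 b=278/93 c=-418/31 d=418/93
S(9/2) = 457/124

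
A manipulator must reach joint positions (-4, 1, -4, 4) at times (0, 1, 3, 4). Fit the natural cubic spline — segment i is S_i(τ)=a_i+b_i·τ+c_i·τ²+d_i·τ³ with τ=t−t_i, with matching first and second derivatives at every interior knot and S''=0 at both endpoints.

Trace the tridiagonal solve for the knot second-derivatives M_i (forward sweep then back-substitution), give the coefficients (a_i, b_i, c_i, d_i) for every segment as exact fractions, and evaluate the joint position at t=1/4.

  seg 0: a=-4 b=113/16 c=0 d=-33/16
  seg 1: a=1 b=7/8 c=-99/16 d=9/4
  seg 2: a=-4 b=25/8 c=117/16 d=-39/16
S(1/4) = -2321/1024

Δ: Δ0=5, Δ1=-5/2, Δ2=8
row 1: diag=6, rhs=-45; c'=1/3, d'=-15/2
row 2: denom=6−2·1/3=16/3; d'=(63−2·-15/2)/(16/3)=117/8
back: M2=117/8
back: M1=-15/2−1/3·117/8=-99/8
M: M0=0, M1=-99/8, M2=117/8, M3=0
seg 0: a=-4, c=M0/2=0, d=(M1−M0)/(6·1)=-33/16, b=Δ0−h0·(2M0+M1)/6=113/16
seg 1: a=1, c=M1/2=-99/16, d=(M2−M1)/(6·2)=9/4, b=Δ1−h1·(2M1+M2)/6=7/8
seg 2: a=-4, c=M2/2=117/16, d=(M3−M2)/(6·1)=-39/16, b=Δ2−h2·(2M2+M3)/6=25/8
t_q=1/4 → seg 0, τ=1/4; S=-4+113/16·τ+0·τ²+-33/16·τ³=-2321/1024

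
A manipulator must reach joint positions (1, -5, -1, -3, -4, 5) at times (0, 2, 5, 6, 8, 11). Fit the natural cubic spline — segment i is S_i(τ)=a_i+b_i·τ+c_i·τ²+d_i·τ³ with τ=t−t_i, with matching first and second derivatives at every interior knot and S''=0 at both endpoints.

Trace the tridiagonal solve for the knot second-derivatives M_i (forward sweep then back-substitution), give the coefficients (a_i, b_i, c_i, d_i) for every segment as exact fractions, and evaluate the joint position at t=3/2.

Δ: Δ0=-3, Δ1=4/3, Δ2=-2, Δ3=-1/2, Δ4=3
row 1: diag=10, rhs=26; c'=3/10, d'=13/5
row 2: denom=8−3·3/10=71/10; d'=(-20−3·13/5)/(71/10)=-278/71
row 3: denom=6−1·10/71=416/71; d'=(9−1·-278/71)/(416/71)=917/416
row 4: denom=10−2·71/208=969/104; d'=(21−2·917/416)/(969/104)=203/114
back: M4=203/114
back: M3=917/416−71/208·203/114=91/57
back: M2=-278/71−10/71·91/57=-236/57
back: M1=13/5−3/10·-236/57=73/19
M: M0=0, M1=73/19, M2=-236/57, M3=91/57, M4=203/114, M5=0
seg 0: a=1, c=M0/2=0, d=(M1−M0)/(6·2)=73/228, b=Δ0−h0·(2M0+M1)/6=-244/57
seg 1: a=-5, c=M1/2=73/38, d=(M2−M1)/(6·3)=-455/1026, b=Δ1−h1·(2M1+M2)/6=-25/57
seg 2: a=-1, c=M2/2=-118/57, d=(M3−M2)/(6·1)=109/114, b=Δ2−h2·(2M2+M3)/6=-101/114
seg 3: a=-3, c=M3/2=91/114, d=(M4−M3)/(6·2)=7/456, b=Δ3−h3·(2M3+M4)/6=-41/19
seg 4: a=-4, c=M4/2=203/228, d=(M5−M4)/(6·3)=-203/2052, b=Δ4−h4·(2M4+M5)/6=139/114
t_q=3/2 → seg 0, τ=3/2; S=1+-244/57·τ+0·τ²+73/228·τ³=-2639/608

  seg 0: a=1 b=-244/57 c=0 d=73/228
  seg 1: a=-5 b=-25/57 c=73/38 d=-455/1026
  seg 2: a=-1 b=-101/114 c=-118/57 d=109/114
  seg 3: a=-3 b=-41/19 c=91/114 d=7/456
  seg 4: a=-4 b=139/114 c=203/228 d=-203/2052
S(3/2) = -2639/608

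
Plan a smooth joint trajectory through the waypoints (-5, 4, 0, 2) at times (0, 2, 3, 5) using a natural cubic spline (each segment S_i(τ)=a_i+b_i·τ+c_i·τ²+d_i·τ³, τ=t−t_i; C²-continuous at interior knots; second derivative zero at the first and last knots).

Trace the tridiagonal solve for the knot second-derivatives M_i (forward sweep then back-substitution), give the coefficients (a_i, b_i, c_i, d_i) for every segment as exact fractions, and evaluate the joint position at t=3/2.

Δ: Δ0=9/2, Δ1=-4, Δ2=1
row 1: diag=6, rhs=-51; c'=1/6, d'=-17/2
row 2: denom=6−1·1/6=35/6; d'=(30−1·-17/2)/(35/6)=33/5
back: M2=33/5
back: M1=-17/2−1/6·33/5=-48/5
M: M0=0, M1=-48/5, M2=33/5, M3=0
seg 0: a=-5, c=M0/2=0, d=(M1−M0)/(6·2)=-4/5, b=Δ0−h0·(2M0+M1)/6=77/10
seg 1: a=4, c=M1/2=-24/5, d=(M2−M1)/(6·1)=27/10, b=Δ1−h1·(2M1+M2)/6=-19/10
seg 2: a=0, c=M2/2=33/10, d=(M3−M2)/(6·2)=-11/20, b=Δ2−h2·(2M2+M3)/6=-17/5
t_q=3/2 → seg 0, τ=3/2; S=-5+77/10·τ+0·τ²+-4/5·τ³=77/20

  seg 0: a=-5 b=77/10 c=0 d=-4/5
  seg 1: a=4 b=-19/10 c=-24/5 d=27/10
  seg 2: a=0 b=-17/5 c=33/10 d=-11/20
S(3/2) = 77/20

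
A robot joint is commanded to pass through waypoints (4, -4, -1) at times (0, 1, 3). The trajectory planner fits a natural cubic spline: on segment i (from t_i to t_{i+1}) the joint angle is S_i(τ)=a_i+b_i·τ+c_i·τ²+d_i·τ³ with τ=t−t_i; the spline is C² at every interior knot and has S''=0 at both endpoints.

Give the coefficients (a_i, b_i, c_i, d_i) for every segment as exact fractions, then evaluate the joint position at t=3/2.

  seg 0: a=4 b=-115/12 c=0 d=19/12
  seg 1: a=-4 b=-29/6 c=19/4 d=-19/24
S(3/2) = -341/64

Δ: Δ0=-8, Δ1=3/2
row 1: diag=6, rhs=57; c'=1/3, d'=19/2
back: M1=19/2
M: M0=0, M1=19/2, M2=0
seg 0: a=4, c=M0/2=0, d=(M1−M0)/(6·1)=19/12, b=Δ0−h0·(2M0+M1)/6=-115/12
seg 1: a=-4, c=M1/2=19/4, d=(M2−M1)/(6·2)=-19/24, b=Δ1−h1·(2M1+M2)/6=-29/6
t_q=3/2 → seg 1, τ=1/2; S=-4+-29/6·τ+19/4·τ²+-19/24·τ³=-341/64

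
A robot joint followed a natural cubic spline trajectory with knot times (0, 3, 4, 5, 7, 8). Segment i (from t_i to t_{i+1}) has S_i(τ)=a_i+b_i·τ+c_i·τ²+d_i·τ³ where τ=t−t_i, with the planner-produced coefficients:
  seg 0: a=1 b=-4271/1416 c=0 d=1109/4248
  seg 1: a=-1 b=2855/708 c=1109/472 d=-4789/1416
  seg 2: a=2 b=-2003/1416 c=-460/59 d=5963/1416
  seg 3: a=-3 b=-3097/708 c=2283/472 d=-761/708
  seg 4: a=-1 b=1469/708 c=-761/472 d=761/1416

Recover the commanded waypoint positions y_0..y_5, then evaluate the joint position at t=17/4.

y_0 = S_0(0) = a_0 = 1
y_1 = S_1(0) = a_1 = -1
y_2 = S_2(0) = a_2 = 2
y_3 = S_3(0) = a_3 = -3
y_4 = S_4(0) = a_4 = -1
y_5 = S_4(1) = 0
t_q=17/4 is in segment 2 (τ=1/4); S_2(τ)=37001/30208

y_0=1 y_1=-1 y_2=2 y_3=-3 y_4=-1 y_5=0
S(17/4) = 37001/30208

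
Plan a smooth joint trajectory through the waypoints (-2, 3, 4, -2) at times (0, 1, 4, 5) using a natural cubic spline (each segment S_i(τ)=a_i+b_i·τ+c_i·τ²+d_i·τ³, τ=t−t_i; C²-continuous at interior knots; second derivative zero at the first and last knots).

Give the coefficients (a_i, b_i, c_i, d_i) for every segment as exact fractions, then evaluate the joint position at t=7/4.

  seg 0: a=-2 b=16/3 c=0 d=-1/3
  seg 1: a=3 b=13/3 c=-1 d=-1/9
  seg 2: a=4 b=-14/3 c=-2 d=2/3
S(7/4) = 361/64

Δ: Δ0=5, Δ1=1/3, Δ2=-6
row 1: diag=8, rhs=-28; c'=3/8, d'=-7/2
row 2: denom=8−3·3/8=55/8; d'=(-38−3·-7/2)/(55/8)=-4
back: M2=-4
back: M1=-7/2−3/8·-4=-2
M: M0=0, M1=-2, M2=-4, M3=0
seg 0: a=-2, c=M0/2=0, d=(M1−M0)/(6·1)=-1/3, b=Δ0−h0·(2M0+M1)/6=16/3
seg 1: a=3, c=M1/2=-1, d=(M2−M1)/(6·3)=-1/9, b=Δ1−h1·(2M1+M2)/6=13/3
seg 2: a=4, c=M2/2=-2, d=(M3−M2)/(6·1)=2/3, b=Δ2−h2·(2M2+M3)/6=-14/3
t_q=7/4 → seg 1, τ=3/4; S=3+13/3·τ+-1·τ²+-1/9·τ³=361/64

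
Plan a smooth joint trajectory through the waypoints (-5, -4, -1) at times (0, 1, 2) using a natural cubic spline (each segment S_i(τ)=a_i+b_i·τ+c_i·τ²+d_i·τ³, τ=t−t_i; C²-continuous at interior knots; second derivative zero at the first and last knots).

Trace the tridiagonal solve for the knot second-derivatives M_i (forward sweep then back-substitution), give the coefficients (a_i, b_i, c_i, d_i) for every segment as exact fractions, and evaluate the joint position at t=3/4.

Δ: Δ0=1, Δ1=3
row 1: diag=4, rhs=12; c'=1/4, d'=3
back: M1=3
M: M0=0, M1=3, M2=0
seg 0: a=-5, c=M0/2=0, d=(M1−M0)/(6·1)=1/2, b=Δ0−h0·(2M0+M1)/6=1/2
seg 1: a=-4, c=M1/2=3/2, d=(M2−M1)/(6·1)=-1/2, b=Δ1−h1·(2M1+M2)/6=2
t_q=3/4 → seg 0, τ=3/4; S=-5+1/2·τ+0·τ²+1/2·τ³=-565/128

  seg 0: a=-5 b=1/2 c=0 d=1/2
  seg 1: a=-4 b=2 c=3/2 d=-1/2
S(3/4) = -565/128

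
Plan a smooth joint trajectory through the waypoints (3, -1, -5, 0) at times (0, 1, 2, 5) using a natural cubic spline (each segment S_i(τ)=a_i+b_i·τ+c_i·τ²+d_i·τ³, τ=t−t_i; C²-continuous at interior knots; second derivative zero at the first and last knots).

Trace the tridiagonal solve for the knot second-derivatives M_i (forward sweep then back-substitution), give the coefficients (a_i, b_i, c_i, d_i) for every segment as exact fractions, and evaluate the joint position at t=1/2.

Δ: Δ0=-4, Δ1=-4, Δ2=5/3
row 1: diag=4, rhs=0; c'=1/4, d'=0
row 2: denom=8−1·1/4=31/4; d'=(34−1·0)/(31/4)=136/31
back: M2=136/31
back: M1=0−1/4·136/31=-34/31
M: M0=0, M1=-34/31, M2=136/31, M3=0
seg 0: a=3, c=M0/2=0, d=(M1−M0)/(6·1)=-17/93, b=Δ0−h0·(2M0+M1)/6=-355/93
seg 1: a=-1, c=M1/2=-17/31, d=(M2−M1)/(6·1)=85/93, b=Δ1−h1·(2M1+M2)/6=-406/93
seg 2: a=-5, c=M2/2=68/31, d=(M3−M2)/(6·3)=-68/279, b=Δ2−h2·(2M2+M3)/6=-253/93
t_q=1/2 → seg 0, τ=1/2; S=3+-355/93·τ+0·τ²+-17/93·τ³=265/248

  seg 0: a=3 b=-355/93 c=0 d=-17/93
  seg 1: a=-1 b=-406/93 c=-17/31 d=85/93
  seg 2: a=-5 b=-253/93 c=68/31 d=-68/279
S(1/2) = 265/248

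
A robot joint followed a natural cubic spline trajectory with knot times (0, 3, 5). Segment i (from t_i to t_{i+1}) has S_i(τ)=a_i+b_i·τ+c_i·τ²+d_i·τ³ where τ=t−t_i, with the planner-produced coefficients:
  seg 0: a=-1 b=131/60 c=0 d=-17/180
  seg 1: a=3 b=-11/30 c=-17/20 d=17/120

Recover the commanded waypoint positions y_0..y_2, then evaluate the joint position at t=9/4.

y_0 = S_0(0) = a_0 = -1
y_1 = S_1(0) = a_1 = 3
y_2 = S_1(2) = 0
t_q=9/4 is in segment 0 (τ=9/4); S_0(τ)=3631/1280

y_0=-1 y_1=3 y_2=0
S(9/4) = 3631/1280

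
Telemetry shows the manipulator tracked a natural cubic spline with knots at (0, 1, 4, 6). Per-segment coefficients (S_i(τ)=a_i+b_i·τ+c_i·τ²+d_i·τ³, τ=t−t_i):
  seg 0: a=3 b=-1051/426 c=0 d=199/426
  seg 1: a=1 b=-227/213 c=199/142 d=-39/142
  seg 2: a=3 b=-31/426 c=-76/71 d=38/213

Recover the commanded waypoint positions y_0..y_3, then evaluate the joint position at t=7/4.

y_0 = S_0(0) = a_0 = 3
y_1 = S_1(0) = a_1 = 1
y_2 = S_2(0) = a_2 = 3
y_3 = S_2(2) = 0
t_q=7/4 is in segment 1 (τ=3/4); S_1(τ)=7935/9088

y_0=3 y_1=1 y_2=3 y_3=0
S(7/4) = 7935/9088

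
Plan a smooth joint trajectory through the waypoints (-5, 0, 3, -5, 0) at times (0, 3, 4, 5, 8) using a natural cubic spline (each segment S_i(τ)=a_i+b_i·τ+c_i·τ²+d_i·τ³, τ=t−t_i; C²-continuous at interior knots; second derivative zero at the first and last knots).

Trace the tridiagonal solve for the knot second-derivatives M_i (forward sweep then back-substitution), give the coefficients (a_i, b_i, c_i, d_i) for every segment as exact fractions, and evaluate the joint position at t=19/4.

Δ: Δ0=5/3, Δ1=3, Δ2=-8, Δ3=5/3
row 1: diag=8, rhs=8; c'=1/8, d'=1
row 2: denom=4−1·1/8=31/8; d'=(-66−1·1)/(31/8)=-536/31
row 3: denom=8−1·8/31=240/31; d'=(58−1·-536/31)/(240/31)=389/40
back: M3=389/40
back: M2=-536/31−8/31·389/40=-99/5
back: M1=1−1/8·-99/5=139/40
M: M0=0, M1=139/40, M2=-99/5, M3=389/40, M4=0
seg 0: a=-5, c=M0/2=0, d=(M1−M0)/(6·3)=139/720, b=Δ0−h0·(2M0+M1)/6=-17/240
seg 1: a=0, c=M1/2=139/80, d=(M2−M1)/(6·1)=-931/240, b=Δ1−h1·(2M1+M2)/6=617/120
seg 2: a=3, c=M2/2=-99/10, d=(M3−M2)/(6·1)=1181/240, b=Δ2−h2·(2M2+M3)/6=-145/48
seg 3: a=-5, c=M3/2=389/80, d=(M4−M3)/(6·3)=-389/720, b=Δ3−h3·(2M3+M4)/6=-967/120
t_q=19/4 → seg 2, τ=3/4; S=3+-145/48·τ+-99/10·τ²+1181/240·τ³=-14123/5120

  seg 0: a=-5 b=-17/240 c=0 d=139/720
  seg 1: a=0 b=617/120 c=139/80 d=-931/240
  seg 2: a=3 b=-145/48 c=-99/10 d=1181/240
  seg 3: a=-5 b=-967/120 c=389/80 d=-389/720
S(19/4) = -14123/5120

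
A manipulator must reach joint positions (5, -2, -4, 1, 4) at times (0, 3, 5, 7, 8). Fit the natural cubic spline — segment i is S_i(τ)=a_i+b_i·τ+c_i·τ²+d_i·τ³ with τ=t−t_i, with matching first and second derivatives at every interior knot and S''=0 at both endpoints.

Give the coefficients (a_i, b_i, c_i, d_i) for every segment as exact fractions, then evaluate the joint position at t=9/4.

Δ: Δ0=-7/3, Δ1=-1, Δ2=5/2, Δ3=3
row 1: diag=10, rhs=8; c'=1/5, d'=4/5
row 2: denom=8−2·1/5=38/5; d'=(21−2·4/5)/(38/5)=97/38
row 3: denom=6−2·5/19=104/19; d'=(3−2·97/38)/(104/19)=-5/13
back: M3=-5/13
back: M2=97/38−5/19·-5/13=69/26
back: M1=4/5−1/5·69/26=7/26
M: M0=0, M1=7/26, M2=69/26, M3=-5/13, M4=0
seg 0: a=5, c=M0/2=0, d=(M1−M0)/(6·3)=7/468, b=Δ0−h0·(2M0+M1)/6=-385/156
seg 1: a=-2, c=M1/2=7/52, d=(M2−M1)/(6·2)=31/156, b=Δ1−h1·(2M1+M2)/6=-161/78
seg 2: a=-4, c=M2/2=69/52, d=(M3−M2)/(6·2)=-79/312, b=Δ2−h2·(2M2+M3)/6=67/78
seg 3: a=1, c=M3/2=-5/26, d=(M4−M3)/(6·1)=5/78, b=Δ3−h3·(2M3+M4)/6=122/39
t_q=9/4 → seg 0, τ=9/4; S=5+-385/156·τ+0·τ²+7/468·τ³=-1273/3328

  seg 0: a=5 b=-385/156 c=0 d=7/468
  seg 1: a=-2 b=-161/78 c=7/52 d=31/156
  seg 2: a=-4 b=67/78 c=69/52 d=-79/312
  seg 3: a=1 b=122/39 c=-5/26 d=5/78
S(9/4) = -1273/3328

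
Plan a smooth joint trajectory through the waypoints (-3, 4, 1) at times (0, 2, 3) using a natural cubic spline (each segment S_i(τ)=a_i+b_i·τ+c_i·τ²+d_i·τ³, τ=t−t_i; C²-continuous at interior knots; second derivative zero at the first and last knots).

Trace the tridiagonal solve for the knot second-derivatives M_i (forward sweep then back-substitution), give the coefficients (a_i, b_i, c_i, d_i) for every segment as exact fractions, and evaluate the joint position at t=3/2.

Δ: Δ0=7/2, Δ1=-3
row 1: diag=6, rhs=-39; c'=1/6, d'=-13/2
back: M1=-13/2
M: M0=0, M1=-13/2, M2=0
seg 0: a=-3, c=M0/2=0, d=(M1−M0)/(6·2)=-13/24, b=Δ0−h0·(2M0+M1)/6=17/3
seg 1: a=4, c=M1/2=-13/4, d=(M2−M1)/(6·1)=13/12, b=Δ1−h1·(2M1+M2)/6=-5/6
t_q=3/2 → seg 0, τ=3/2; S=-3+17/3·τ+0·τ²+-13/24·τ³=235/64

  seg 0: a=-3 b=17/3 c=0 d=-13/24
  seg 1: a=4 b=-5/6 c=-13/4 d=13/12
S(3/2) = 235/64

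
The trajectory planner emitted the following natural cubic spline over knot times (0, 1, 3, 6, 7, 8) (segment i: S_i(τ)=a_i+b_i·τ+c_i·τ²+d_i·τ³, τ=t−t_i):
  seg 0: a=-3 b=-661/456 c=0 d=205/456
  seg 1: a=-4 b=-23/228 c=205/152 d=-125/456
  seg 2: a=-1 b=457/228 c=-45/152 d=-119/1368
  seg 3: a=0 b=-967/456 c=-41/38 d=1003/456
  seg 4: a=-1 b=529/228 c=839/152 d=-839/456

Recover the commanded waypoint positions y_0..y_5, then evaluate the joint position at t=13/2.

y_0 = S_0(0) = a_0 = -3
y_1 = S_1(0) = a_1 = -4
y_2 = S_2(0) = a_2 = -1
y_3 = S_3(0) = a_3 = 0
y_4 = S_4(0) = a_4 = -1
y_5 = S_4(1) = 5
t_q=13/2 is in segment 3 (τ=1/2); S_3(τ)=-1283/1216

y_0=-3 y_1=-4 y_2=-1 y_3=0 y_4=-1 y_5=5
S(13/2) = -1283/1216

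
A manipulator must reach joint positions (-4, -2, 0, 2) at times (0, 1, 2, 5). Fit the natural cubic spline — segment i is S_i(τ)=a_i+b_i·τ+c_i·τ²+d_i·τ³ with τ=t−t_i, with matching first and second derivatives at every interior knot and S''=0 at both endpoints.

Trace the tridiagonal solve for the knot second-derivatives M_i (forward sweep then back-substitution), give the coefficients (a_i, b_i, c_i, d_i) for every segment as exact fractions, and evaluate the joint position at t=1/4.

Δ: Δ0=2, Δ1=2, Δ2=2/3
row 1: diag=4, rhs=0; c'=1/4, d'=0
row 2: denom=8−1·1/4=31/4; d'=(-8−1·0)/(31/4)=-32/31
back: M2=-32/31
back: M1=0−1/4·-32/31=8/31
M: M0=0, M1=8/31, M2=-32/31, M3=0
seg 0: a=-4, c=M0/2=0, d=(M1−M0)/(6·1)=4/93, b=Δ0−h0·(2M0+M1)/6=182/93
seg 1: a=-2, c=M1/2=4/31, d=(M2−M1)/(6·1)=-20/93, b=Δ1−h1·(2M1+M2)/6=194/93
seg 2: a=0, c=M2/2=-16/31, d=(M3−M2)/(6·3)=16/279, b=Δ2−h2·(2M2+M3)/6=158/93
t_q=1/4 → seg 0, τ=1/4; S=-4+182/93·τ+0·τ²+4/93·τ³=-1741/496

  seg 0: a=-4 b=182/93 c=0 d=4/93
  seg 1: a=-2 b=194/93 c=4/31 d=-20/93
  seg 2: a=0 b=158/93 c=-16/31 d=16/279
S(1/4) = -1741/496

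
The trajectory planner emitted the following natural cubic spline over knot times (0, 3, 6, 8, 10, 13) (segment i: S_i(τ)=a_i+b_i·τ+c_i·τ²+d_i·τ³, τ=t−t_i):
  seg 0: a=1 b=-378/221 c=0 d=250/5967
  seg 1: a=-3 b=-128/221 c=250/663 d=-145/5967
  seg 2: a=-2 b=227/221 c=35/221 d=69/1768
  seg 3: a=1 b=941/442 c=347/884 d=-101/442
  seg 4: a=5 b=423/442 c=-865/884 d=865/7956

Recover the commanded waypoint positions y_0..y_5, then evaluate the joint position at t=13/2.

y_0 = S_0(0) = a_0 = 1
y_1 = S_1(0) = a_1 = -3
y_2 = S_2(0) = a_2 = -2
y_3 = S_3(0) = a_3 = 1
y_4 = S_4(0) = a_4 = 5
y_5 = S_4(3) = 2
t_q=13/2 is in segment 2 (τ=1/2); S_2(τ)=-20395/14144

y_0=1 y_1=-3 y_2=-2 y_3=1 y_4=5 y_5=2
S(13/2) = -20395/14144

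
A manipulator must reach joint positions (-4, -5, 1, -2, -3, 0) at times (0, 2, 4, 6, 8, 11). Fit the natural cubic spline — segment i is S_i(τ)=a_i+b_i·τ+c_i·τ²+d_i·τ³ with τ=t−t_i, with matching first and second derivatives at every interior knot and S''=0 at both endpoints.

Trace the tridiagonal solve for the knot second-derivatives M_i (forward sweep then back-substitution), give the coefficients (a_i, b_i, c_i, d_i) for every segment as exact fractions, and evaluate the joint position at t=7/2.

Δ: Δ0=-1/2, Δ1=3, Δ2=-3/2, Δ3=-1/2, Δ4=1
row 1: diag=8, rhs=21; c'=1/4, d'=21/8
row 2: denom=8−2·1/4=15/2; d'=(-27−2·21/8)/(15/2)=-43/10
row 3: denom=8−2·4/15=112/15; d'=(6−2·-43/10)/(112/15)=219/112
row 4: denom=10−2·15/56=265/28; d'=(9−2·219/112)/(265/28)=57/106
back: M4=57/106
back: M3=219/112−15/56·57/106=96/53
back: M2=-43/10−4/15·96/53=-507/106
back: M1=21/8−1/4·-507/106=405/106
M: M0=0, M1=405/106, M2=-507/106, M3=96/53, M4=57/106, M5=0
seg 0: a=-4, c=M0/2=0, d=(M1−M0)/(6·2)=135/424, b=Δ0−h0·(2M0+M1)/6=-94/53
seg 1: a=-5, c=M1/2=405/212, d=(M2−M1)/(6·2)=-38/53, b=Δ1−h1·(2M1+M2)/6=217/106
seg 2: a=1, c=M2/2=-507/212, d=(M3−M2)/(6·2)=233/424, b=Δ2−h2·(2M2+M3)/6=115/106
seg 3: a=-2, c=M3/2=48/53, d=(M4−M3)/(6·2)=-45/424, b=Δ3−h3·(2M3+M4)/6=-100/53
seg 4: a=-3, c=M4/2=57/212, d=(M5−M4)/(6·3)=-19/636, b=Δ4−h4·(2M4+M5)/6=49/106
t_q=7/2 → seg 1, τ=3/2; S=-5+217/106·τ+405/212·τ²+-38/53·τ³=-43/848

  seg 0: a=-4 b=-94/53 c=0 d=135/424
  seg 1: a=-5 b=217/106 c=405/212 d=-38/53
  seg 2: a=1 b=115/106 c=-507/212 d=233/424
  seg 3: a=-2 b=-100/53 c=48/53 d=-45/424
  seg 4: a=-3 b=49/106 c=57/212 d=-19/636
S(7/2) = -43/848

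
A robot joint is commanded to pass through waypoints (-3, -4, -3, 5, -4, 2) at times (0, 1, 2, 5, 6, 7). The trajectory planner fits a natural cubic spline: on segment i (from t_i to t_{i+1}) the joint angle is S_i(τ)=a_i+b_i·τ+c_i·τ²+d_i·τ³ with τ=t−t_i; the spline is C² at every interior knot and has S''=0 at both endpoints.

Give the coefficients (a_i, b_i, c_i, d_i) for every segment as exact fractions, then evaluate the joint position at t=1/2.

Δ: Δ0=-1, Δ1=1, Δ2=8/3, Δ3=-9, Δ4=6
row 1: diag=4, rhs=12; c'=1/4, d'=3
row 2: denom=8−1·1/4=31/4; d'=(10−1·3)/(31/4)=28/31
row 3: denom=8−3·12/31=212/31; d'=(-70−3·28/31)/(212/31)=-1127/106
row 4: denom=4−1·31/212=817/212; d'=(90−1·-1127/106)/(817/212)=21334/817
back: M4=21334/817
back: M3=-1127/106−31/212·21334/817=-11806/817
back: M2=28/31−12/31·-11806/817=5308/817
back: M1=3−1/4·5308/817=1124/817
M: M0=0, M1=1124/817, M2=5308/817, M3=-11806/817, M4=21334/817, M5=0
seg 0: a=-3, c=M0/2=0, d=(M1−M0)/(6·1)=562/2451, b=Δ0−h0·(2M0+M1)/6=-3013/2451
seg 1: a=-4, c=M1/2=562/817, d=(M2−M1)/(6·1)=2092/2451, b=Δ1−h1·(2M1+M2)/6=-1327/2451
seg 2: a=-3, c=M2/2=2654/817, d=(M3−M2)/(6·3)=-199/171, b=Δ2−h2·(2M2+M3)/6=8321/2451
seg 3: a=5, c=M3/2=-5903/817, d=(M4−M3)/(6·1)=16570/2451, b=Δ3−h3·(2M3+M4)/6=-20920/2451
seg 4: a=-4, c=M4/2=10667/817, d=(M5−M4)/(6·1)=-10667/2451, b=Δ4−h4·(2M4+M5)/6=-6628/2451
t_q=1/2 → seg 0, τ=1/2; S=-3+-3013/2451·τ+0·τ²+562/2451·τ³=-11719/3268

  seg 0: a=-3 b=-3013/2451 c=0 d=562/2451
  seg 1: a=-4 b=-1327/2451 c=562/817 d=2092/2451
  seg 2: a=-3 b=8321/2451 c=2654/817 d=-199/171
  seg 3: a=5 b=-20920/2451 c=-5903/817 d=16570/2451
  seg 4: a=-4 b=-6628/2451 c=10667/817 d=-10667/2451
S(1/2) = -11719/3268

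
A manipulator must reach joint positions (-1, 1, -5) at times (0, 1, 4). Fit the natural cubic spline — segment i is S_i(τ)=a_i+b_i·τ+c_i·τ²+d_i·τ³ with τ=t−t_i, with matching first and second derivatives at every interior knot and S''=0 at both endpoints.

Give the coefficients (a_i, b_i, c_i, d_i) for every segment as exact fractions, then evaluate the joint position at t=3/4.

Δ: Δ0=2, Δ1=-2
row 1: diag=8, rhs=-24; c'=3/8, d'=-3
back: M1=-3
M: M0=0, M1=-3, M2=0
seg 0: a=-1, c=M0/2=0, d=(M1−M0)/(6·1)=-1/2, b=Δ0−h0·(2M0+M1)/6=5/2
seg 1: a=1, c=M1/2=-3/2, d=(M2−M1)/(6·3)=1/6, b=Δ1−h1·(2M1+M2)/6=1
t_q=3/4 → seg 0, τ=3/4; S=-1+5/2·τ+0·τ²+-1/2·τ³=85/128

  seg 0: a=-1 b=5/2 c=0 d=-1/2
  seg 1: a=1 b=1 c=-3/2 d=1/6
S(3/4) = 85/128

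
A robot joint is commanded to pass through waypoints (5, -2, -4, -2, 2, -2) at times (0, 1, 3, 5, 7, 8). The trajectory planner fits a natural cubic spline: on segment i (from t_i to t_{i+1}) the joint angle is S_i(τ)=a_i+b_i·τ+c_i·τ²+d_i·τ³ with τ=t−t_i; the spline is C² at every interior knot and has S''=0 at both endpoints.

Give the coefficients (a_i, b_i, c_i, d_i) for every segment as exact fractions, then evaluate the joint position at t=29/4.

  seg 0: a=5 b=-1801/224 c=0 d=233/224
  seg 1: a=-2 b=-551/112 c=699/224 d=-65/112
  seg 2: a=-4 b=67/112 c=-81/224 d=9/32
  seg 3: a=-2 b=283/112 c=297/224 d=-89/112
  seg 4: a=2 b=-191/112 c=-771/224 d=257/224
S(29/4) = 2819/2048

Δ: Δ0=-7, Δ1=-1, Δ2=1, Δ3=2, Δ4=-4
row 1: diag=6, rhs=36; c'=1/3, d'=6
row 2: denom=8−2·1/3=22/3; d'=(12−2·6)/(22/3)=0
row 3: denom=8−2·3/11=82/11; d'=(6−2·0)/(82/11)=33/41
row 4: denom=6−2·11/41=224/41; d'=(-36−2·33/41)/(224/41)=-771/112
back: M4=-771/112
back: M3=33/41−11/41·-771/112=297/112
back: M2=0−3/11·297/112=-81/112
back: M1=6−1/3·-81/112=699/112
M: M0=0, M1=699/112, M2=-81/112, M3=297/112, M4=-771/112, M5=0
seg 0: a=5, c=M0/2=0, d=(M1−M0)/(6·1)=233/224, b=Δ0−h0·(2M0+M1)/6=-1801/224
seg 1: a=-2, c=M1/2=699/224, d=(M2−M1)/(6·2)=-65/112, b=Δ1−h1·(2M1+M2)/6=-551/112
seg 2: a=-4, c=M2/2=-81/224, d=(M3−M2)/(6·2)=9/32, b=Δ2−h2·(2M2+M3)/6=67/112
seg 3: a=-2, c=M3/2=297/224, d=(M4−M3)/(6·2)=-89/112, b=Δ3−h3·(2M3+M4)/6=283/112
seg 4: a=2, c=M4/2=-771/224, d=(M5−M4)/(6·1)=257/224, b=Δ4−h4·(2M4+M5)/6=-191/112
t_q=29/4 → seg 4, τ=1/4; S=2+-191/112·τ+-771/224·τ²+257/224·τ³=2819/2048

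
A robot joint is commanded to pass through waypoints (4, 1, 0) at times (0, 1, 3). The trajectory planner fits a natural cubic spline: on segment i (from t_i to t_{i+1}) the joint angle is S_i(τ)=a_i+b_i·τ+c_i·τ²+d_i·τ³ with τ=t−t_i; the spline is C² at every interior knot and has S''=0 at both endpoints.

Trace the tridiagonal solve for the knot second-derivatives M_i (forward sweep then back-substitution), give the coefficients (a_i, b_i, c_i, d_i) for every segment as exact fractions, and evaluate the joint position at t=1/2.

  seg 0: a=4 b=-41/12 c=0 d=5/12
  seg 1: a=1 b=-13/6 c=5/4 d=-5/24
S(1/2) = 75/32

Δ: Δ0=-3, Δ1=-1/2
row 1: diag=6, rhs=15; c'=1/3, d'=5/2
back: M1=5/2
M: M0=0, M1=5/2, M2=0
seg 0: a=4, c=M0/2=0, d=(M1−M0)/(6·1)=5/12, b=Δ0−h0·(2M0+M1)/6=-41/12
seg 1: a=1, c=M1/2=5/4, d=(M2−M1)/(6·2)=-5/24, b=Δ1−h1·(2M1+M2)/6=-13/6
t_q=1/2 → seg 0, τ=1/2; S=4+-41/12·τ+0·τ²+5/12·τ³=75/32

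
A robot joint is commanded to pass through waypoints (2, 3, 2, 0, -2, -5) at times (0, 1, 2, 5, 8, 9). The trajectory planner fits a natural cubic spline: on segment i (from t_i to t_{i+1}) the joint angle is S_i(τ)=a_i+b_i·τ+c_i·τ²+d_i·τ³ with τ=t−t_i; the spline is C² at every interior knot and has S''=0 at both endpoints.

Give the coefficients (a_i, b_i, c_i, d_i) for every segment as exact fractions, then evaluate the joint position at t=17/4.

Δ: Δ0=1, Δ1=-1, Δ2=-2/3, Δ3=-2/3, Δ4=-3
row 1: diag=4, rhs=-12; c'=1/4, d'=-3
row 2: denom=8−1·1/4=31/4; d'=(2−1·-3)/(31/4)=20/31
row 3: denom=12−3·12/31=336/31; d'=(0−3·20/31)/(336/31)=-5/28
row 4: denom=8−3·31/112=803/112; d'=(-14−3·-5/28)/(803/112)=-1508/803
back: M4=-1508/803
back: M3=-5/28−31/112·-1508/803=274/803
back: M2=20/31−12/31·274/803=412/803
back: M1=-3−1/4·412/803=-2512/803
M: M0=0, M1=-2512/803, M2=412/803, M3=274/803, M4=-1508/803, M5=0
seg 0: a=2, c=M0/2=0, d=(M1−M0)/(6·1)=-1256/2409, b=Δ0−h0·(2M0+M1)/6=3665/2409
seg 1: a=3, c=M1/2=-1256/803, d=(M2−M1)/(6·1)=1462/2409, b=Δ1−h1·(2M1+M2)/6=-103/2409
seg 2: a=2, c=M2/2=206/803, d=(M3−M2)/(6·3)=-23/2409, b=Δ2−h2·(2M2+M3)/6=-3253/2409
seg 3: a=0, c=M3/2=137/803, d=(M4−M3)/(6·3)=-9/73, b=Δ3−h3·(2M3+M4)/6=-166/2409
seg 4: a=-2, c=M4/2=-754/803, d=(M5−M4)/(6·1)=754/2409, b=Δ4−h4·(2M4+M5)/6=-5719/2409
t_q=17/4 → seg 2, τ=9/4; S=2+-3253/2409·τ+206/803·τ²+-23/2409·τ³=7795/51392

  seg 0: a=2 b=3665/2409 c=0 d=-1256/2409
  seg 1: a=3 b=-103/2409 c=-1256/803 d=1462/2409
  seg 2: a=2 b=-3253/2409 c=206/803 d=-23/2409
  seg 3: a=0 b=-166/2409 c=137/803 d=-9/73
  seg 4: a=-2 b=-5719/2409 c=-754/803 d=754/2409
S(17/4) = 7795/51392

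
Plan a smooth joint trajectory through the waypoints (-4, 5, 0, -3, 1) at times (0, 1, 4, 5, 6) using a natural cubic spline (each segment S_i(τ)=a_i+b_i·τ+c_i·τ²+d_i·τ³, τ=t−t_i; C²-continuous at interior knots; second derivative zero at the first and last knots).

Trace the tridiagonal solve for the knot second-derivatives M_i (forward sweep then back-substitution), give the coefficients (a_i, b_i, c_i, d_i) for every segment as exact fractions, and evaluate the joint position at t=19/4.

  seg 0: a=-4 b=6605/636 c=0 d=-881/636
  seg 1: a=5 b=1981/318 c=-881/212 d=323/636
  seg 2: a=0 b=-3175/636 c=22/53 d=1003/636
  seg 3: a=-3 b=181/318 c=1091/212 d=-1091/636
S(19/4) = -38605/13568

Δ: Δ0=9, Δ1=-5/3, Δ2=-3, Δ3=4
row 1: diag=8, rhs=-64; c'=3/8, d'=-8
row 2: denom=8−3·3/8=55/8; d'=(-8−3·-8)/(55/8)=128/55
row 3: denom=4−1·8/55=212/55; d'=(42−1·128/55)/(212/55)=1091/106
back: M3=1091/106
back: M2=128/55−8/55·1091/106=44/53
back: M1=-8−3/8·44/53=-881/106
M: M0=0, M1=-881/106, M2=44/53, M3=1091/106, M4=0
seg 0: a=-4, c=M0/2=0, d=(M1−M0)/(6·1)=-881/636, b=Δ0−h0·(2M0+M1)/6=6605/636
seg 1: a=5, c=M1/2=-881/212, d=(M2−M1)/(6·3)=323/636, b=Δ1−h1·(2M1+M2)/6=1981/318
seg 2: a=0, c=M2/2=22/53, d=(M3−M2)/(6·1)=1003/636, b=Δ2−h2·(2M2+M3)/6=-3175/636
seg 3: a=-3, c=M3/2=1091/212, d=(M4−M3)/(6·1)=-1091/636, b=Δ3−h3·(2M3+M4)/6=181/318
t_q=19/4 → seg 2, τ=3/4; S=0+-3175/636·τ+22/53·τ²+1003/636·τ³=-38605/13568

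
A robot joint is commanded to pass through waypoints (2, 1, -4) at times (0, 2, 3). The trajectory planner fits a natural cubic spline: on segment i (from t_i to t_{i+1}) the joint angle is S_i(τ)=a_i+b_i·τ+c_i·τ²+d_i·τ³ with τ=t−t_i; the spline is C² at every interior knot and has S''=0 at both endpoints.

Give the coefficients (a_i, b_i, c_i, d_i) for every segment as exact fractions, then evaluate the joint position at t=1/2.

  seg 0: a=2 b=1 c=0 d=-3/8
  seg 1: a=1 b=-7/2 c=-9/4 d=3/4
S(1/2) = 157/64

Δ: Δ0=-1/2, Δ1=-5
row 1: diag=6, rhs=-27; c'=1/6, d'=-9/2
back: M1=-9/2
M: M0=0, M1=-9/2, M2=0
seg 0: a=2, c=M0/2=0, d=(M1−M0)/(6·2)=-3/8, b=Δ0−h0·(2M0+M1)/6=1
seg 1: a=1, c=M1/2=-9/4, d=(M2−M1)/(6·1)=3/4, b=Δ1−h1·(2M1+M2)/6=-7/2
t_q=1/2 → seg 0, τ=1/2; S=2+1·τ+0·τ²+-3/8·τ³=157/64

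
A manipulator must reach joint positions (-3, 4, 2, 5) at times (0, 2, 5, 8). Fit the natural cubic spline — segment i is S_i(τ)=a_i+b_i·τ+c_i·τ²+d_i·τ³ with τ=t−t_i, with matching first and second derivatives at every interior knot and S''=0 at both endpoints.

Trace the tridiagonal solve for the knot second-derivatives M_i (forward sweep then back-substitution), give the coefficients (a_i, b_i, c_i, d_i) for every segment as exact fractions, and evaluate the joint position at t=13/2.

  seg 0: a=-3 b=997/222 c=0 d=-55/222
  seg 1: a=4 b=337/222 c=-55/37 d=505/1998
  seg 2: a=2 b=-64/111 c=175/222 d=-175/1998
S(13/2) = 1547/592

Δ: Δ0=7/2, Δ1=-2/3, Δ2=1
row 1: diag=10, rhs=-25; c'=3/10, d'=-5/2
row 2: denom=12−3·3/10=111/10; d'=(10−3·-5/2)/(111/10)=175/111
back: M2=175/111
back: M1=-5/2−3/10·175/111=-110/37
M: M0=0, M1=-110/37, M2=175/111, M3=0
seg 0: a=-3, c=M0/2=0, d=(M1−M0)/(6·2)=-55/222, b=Δ0−h0·(2M0+M1)/6=997/222
seg 1: a=4, c=M1/2=-55/37, d=(M2−M1)/(6·3)=505/1998, b=Δ1−h1·(2M1+M2)/6=337/222
seg 2: a=2, c=M2/2=175/222, d=(M3−M2)/(6·3)=-175/1998, b=Δ2−h2·(2M2+M3)/6=-64/111
t_q=13/2 → seg 2, τ=3/2; S=2+-64/111·τ+175/222·τ²+-175/1998·τ³=1547/592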